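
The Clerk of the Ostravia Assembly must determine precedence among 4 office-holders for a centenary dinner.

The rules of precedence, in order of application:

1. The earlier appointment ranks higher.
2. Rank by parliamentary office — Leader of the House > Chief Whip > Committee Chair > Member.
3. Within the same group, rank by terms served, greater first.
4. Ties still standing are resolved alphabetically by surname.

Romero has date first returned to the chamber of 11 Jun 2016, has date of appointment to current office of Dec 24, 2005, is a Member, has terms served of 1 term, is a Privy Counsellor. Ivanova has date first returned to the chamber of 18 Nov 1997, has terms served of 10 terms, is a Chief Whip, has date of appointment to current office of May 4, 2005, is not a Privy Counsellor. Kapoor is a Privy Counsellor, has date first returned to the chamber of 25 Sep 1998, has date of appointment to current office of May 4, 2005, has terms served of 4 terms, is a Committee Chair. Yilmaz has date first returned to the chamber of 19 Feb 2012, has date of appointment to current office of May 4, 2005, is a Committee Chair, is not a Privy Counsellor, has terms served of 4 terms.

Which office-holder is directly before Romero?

By date of appointment to current office (earlier first): Ivanova, Kapoor and Yilmaz (each May 4, 2005); then Romero (Dec 24, 2005).
Among Ivanova, Kapoor and Yilmaz, by parliamentary office: Ivanova (Chief Whip) before Kapoor and Yilmaz (Committee Chair).
Kapoor and Yilmaz both have terms served 4 terms, so the next rule applies.
Among Kapoor and Yilmaz, alphabetically by surname: Kapoor before Yilmaz.
Order: Ivanova, Kapoor, Yilmaz, Romero.

Yilmaz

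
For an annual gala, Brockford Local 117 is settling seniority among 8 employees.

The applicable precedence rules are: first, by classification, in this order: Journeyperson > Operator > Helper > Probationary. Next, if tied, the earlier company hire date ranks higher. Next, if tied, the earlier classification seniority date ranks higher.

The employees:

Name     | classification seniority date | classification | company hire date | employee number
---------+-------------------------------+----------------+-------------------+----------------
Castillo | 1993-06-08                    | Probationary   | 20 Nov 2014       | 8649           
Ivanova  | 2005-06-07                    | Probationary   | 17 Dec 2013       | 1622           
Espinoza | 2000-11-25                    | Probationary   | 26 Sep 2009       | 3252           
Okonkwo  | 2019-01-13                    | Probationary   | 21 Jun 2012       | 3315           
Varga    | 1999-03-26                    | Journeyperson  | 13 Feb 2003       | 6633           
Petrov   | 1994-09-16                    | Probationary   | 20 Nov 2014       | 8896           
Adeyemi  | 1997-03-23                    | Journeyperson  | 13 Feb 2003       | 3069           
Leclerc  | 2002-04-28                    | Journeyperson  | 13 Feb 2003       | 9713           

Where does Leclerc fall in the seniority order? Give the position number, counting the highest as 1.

3

By classification: Adeyemi, Varga and Leclerc (Journeyperson); then Espinoza, Okonkwo, Ivanova, Castillo and Petrov (Probationary).
Adeyemi, Varga and Leclerc all have company hire date 13 Feb 2003, so the next rule applies.
Among Adeyemi, Varga and Leclerc, by classification seniority date (earlier first): Adeyemi (1997-03-23) before Varga (1999-03-26) before Leclerc (2002-04-28).
Among Espinoza, Okonkwo, Ivanova, Castillo and Petrov, by company hire date (earlier first): Espinoza (26 Sep 2009) before Okonkwo (21 Jun 2012) before Ivanova (17 Dec 2013) before Castillo and Petrov (20 Nov 2014).
Among Castillo and Petrov, by classification seniority date (earlier first): Castillo (1993-06-08) before Petrov (1994-09-16).
Order: Adeyemi, Varga, Leclerc, Espinoza, Okonkwo, Ivanova, Castillo, Petrov. So position 3.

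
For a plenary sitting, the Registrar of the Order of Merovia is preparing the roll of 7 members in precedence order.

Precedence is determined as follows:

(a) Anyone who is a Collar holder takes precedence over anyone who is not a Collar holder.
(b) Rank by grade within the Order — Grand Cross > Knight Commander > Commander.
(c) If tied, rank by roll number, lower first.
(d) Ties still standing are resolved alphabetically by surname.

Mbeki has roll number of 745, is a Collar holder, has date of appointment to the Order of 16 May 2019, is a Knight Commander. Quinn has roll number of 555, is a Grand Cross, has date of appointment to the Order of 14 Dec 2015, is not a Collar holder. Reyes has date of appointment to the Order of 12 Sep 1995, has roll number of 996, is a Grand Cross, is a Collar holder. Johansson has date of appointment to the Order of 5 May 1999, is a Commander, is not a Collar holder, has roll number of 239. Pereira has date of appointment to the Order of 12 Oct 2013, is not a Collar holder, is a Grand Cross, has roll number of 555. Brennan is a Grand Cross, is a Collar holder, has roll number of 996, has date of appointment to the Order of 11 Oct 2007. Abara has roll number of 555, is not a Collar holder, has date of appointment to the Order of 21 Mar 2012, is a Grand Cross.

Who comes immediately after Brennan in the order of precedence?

Reyes

By the first rule: Brennan, Reyes and Mbeki (each a Collar holder); then Abara, Pereira, Quinn and Johansson (each not a Collar holder).
Among Brennan, Reyes and Mbeki, by grade within the Order: Brennan and Reyes (Grand Cross) before Mbeki (Knight Commander).
Brennan and Reyes both have roll number 996, so the next rule applies.
Among Brennan and Reyes, alphabetically by surname: Brennan before Reyes.
Among Abara, Pereira, Quinn and Johansson, by grade within the Order: Abara, Pereira and Quinn (Grand Cross) before Johansson (Commander).
Abara, Pereira and Quinn all have roll number 555, so the next rule applies.
Among Abara, Pereira and Quinn, alphabetically by surname: Abara before Pereira before Quinn.
Order: Brennan, Reyes, Mbeki, Abara, Pereira, Quinn, Johansson.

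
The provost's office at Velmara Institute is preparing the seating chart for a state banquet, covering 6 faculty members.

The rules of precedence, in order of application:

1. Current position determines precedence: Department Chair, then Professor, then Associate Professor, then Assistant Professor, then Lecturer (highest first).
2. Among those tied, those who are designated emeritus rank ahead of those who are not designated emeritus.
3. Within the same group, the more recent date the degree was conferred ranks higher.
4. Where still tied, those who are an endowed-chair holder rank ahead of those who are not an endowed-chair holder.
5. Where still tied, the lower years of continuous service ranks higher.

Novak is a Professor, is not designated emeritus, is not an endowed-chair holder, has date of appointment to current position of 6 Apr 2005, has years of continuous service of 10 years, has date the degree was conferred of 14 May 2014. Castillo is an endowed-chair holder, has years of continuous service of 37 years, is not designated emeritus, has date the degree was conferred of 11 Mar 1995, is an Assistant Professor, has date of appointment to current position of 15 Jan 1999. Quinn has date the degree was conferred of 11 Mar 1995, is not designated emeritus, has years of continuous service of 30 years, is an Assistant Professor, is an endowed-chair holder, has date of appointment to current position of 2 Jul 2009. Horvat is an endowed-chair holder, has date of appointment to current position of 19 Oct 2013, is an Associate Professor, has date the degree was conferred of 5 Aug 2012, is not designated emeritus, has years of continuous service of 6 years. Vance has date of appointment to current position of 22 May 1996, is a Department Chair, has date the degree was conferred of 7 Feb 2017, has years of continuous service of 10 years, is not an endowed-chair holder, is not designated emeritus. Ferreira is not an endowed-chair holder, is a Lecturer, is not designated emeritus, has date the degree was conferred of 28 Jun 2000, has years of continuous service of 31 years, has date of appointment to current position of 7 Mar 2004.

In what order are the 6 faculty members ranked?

Vance, Novak, Horvat, Quinn, Castillo, Ferreira

By current position: Vance (Department Chair); then Novak (Professor); then Horvat (Associate Professor); then Quinn and Castillo (Assistant Professor); then Ferreira (Lecturer).
Quinn and Castillo are each not designated emeritus, so the next rule applies.
Quinn and Castillo both have date the degree was conferred 11 Mar 1995, so the next rule applies.
Quinn and Castillo are each an endowed-chair holder, so the next rule applies.
Among Quinn and Castillo, by years of continuous service (lower first): Quinn (30 years) before Castillo (37 years).
Full order: Vance, Novak, Horvat, Quinn, Castillo, Ferreira.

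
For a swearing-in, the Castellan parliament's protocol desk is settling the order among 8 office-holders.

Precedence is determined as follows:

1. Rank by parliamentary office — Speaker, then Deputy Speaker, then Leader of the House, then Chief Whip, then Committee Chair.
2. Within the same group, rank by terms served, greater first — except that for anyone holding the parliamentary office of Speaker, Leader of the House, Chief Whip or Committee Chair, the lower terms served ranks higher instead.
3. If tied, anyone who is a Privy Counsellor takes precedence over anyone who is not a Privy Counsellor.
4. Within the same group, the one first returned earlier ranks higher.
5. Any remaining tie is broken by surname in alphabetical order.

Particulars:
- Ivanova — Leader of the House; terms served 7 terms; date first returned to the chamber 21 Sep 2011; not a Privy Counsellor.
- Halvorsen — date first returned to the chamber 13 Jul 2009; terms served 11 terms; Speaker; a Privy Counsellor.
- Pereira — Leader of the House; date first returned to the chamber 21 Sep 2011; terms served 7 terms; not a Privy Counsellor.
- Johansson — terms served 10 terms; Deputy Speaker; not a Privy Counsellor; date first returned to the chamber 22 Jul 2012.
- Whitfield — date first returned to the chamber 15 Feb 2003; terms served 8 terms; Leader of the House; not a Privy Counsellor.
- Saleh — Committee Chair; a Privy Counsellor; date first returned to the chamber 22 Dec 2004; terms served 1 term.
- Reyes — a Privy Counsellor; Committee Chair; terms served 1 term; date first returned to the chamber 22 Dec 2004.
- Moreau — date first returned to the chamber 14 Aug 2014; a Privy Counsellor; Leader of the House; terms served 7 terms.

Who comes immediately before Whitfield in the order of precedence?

Pereira

By parliamentary office: Halvorsen (Speaker); then Johansson (Deputy Speaker); then Moreau, Ivanova, Pereira and Whitfield (Leader of the House); then Reyes and Saleh (Committee Chair).
Among Moreau, Ivanova, Pereira and Whitfield, by terms served (lower first) (reversed rule for this group): Moreau, Ivanova and Pereira (7 terms) before Whitfield (8 terms).
Among Moreau, Ivanova and Pereira, a Privy Counsellor before not a Privy Counsellor: Moreau (a Privy Counsellor) before Ivanova and Pereira (not a Privy Counsellor).
Ivanova and Pereira both have date first returned to the chamber 21 Sep 2011, so the next rule applies.
Among Ivanova and Pereira, alphabetically by surname: Ivanova before Pereira.
Reyes and Saleh both have terms served 1 term, so the next rule applies.
Reyes and Saleh are each a Privy Counsellor, so the next rule applies.
Reyes and Saleh both have date first returned to the chamber 22 Dec 2004, so the next rule applies.
Among Reyes and Saleh, alphabetically by surname: Reyes before Saleh.
Order: Halvorsen, Johansson, Moreau, Ivanova, Pereira, Whitfield, Reyes, Saleh.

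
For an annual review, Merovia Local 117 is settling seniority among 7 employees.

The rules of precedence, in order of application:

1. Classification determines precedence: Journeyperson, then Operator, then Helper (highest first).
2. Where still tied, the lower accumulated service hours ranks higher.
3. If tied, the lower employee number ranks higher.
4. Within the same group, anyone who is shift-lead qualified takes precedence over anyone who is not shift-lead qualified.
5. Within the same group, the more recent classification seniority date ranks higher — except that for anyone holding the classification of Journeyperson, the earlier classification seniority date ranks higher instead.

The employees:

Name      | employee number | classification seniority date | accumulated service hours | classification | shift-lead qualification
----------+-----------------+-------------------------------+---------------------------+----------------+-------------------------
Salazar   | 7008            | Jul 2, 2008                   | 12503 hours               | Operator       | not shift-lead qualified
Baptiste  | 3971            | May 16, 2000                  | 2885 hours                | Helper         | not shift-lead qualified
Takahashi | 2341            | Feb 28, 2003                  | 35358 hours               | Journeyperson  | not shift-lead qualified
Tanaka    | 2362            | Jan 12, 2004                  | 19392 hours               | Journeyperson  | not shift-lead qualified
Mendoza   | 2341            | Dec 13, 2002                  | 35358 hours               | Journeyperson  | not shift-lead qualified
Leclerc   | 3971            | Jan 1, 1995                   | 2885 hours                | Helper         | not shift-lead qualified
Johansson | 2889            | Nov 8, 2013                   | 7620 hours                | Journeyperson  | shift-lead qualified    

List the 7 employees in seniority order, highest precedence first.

Johansson, Tanaka, Mendoza, Takahashi, Salazar, Baptiste, Leclerc

By classification: Johansson, Tanaka, Mendoza and Takahashi (Journeyperson); then Salazar (Operator); then Baptiste and Leclerc (Helper).
Among Johansson, Tanaka, Mendoza and Takahashi, by accumulated service hours (lower first): Johansson (7620 hours) before Tanaka (19392 hours) before Mendoza and Takahashi (35358 hours).
Mendoza and Takahashi both have employee number 2341, so the next rule applies.
Mendoza and Takahashi are each not shift-lead qualified, so the next rule applies.
Among Mendoza and Takahashi, by classification seniority date (earlier first) (reversed rule for this group): Mendoza (Dec 13, 2002) before Takahashi (Feb 28, 2003).
Baptiste and Leclerc both have accumulated service hours 2885 hours, so the next rule applies.
Baptiste and Leclerc both have employee number 3971, so the next rule applies.
Baptiste and Leclerc are each not shift-lead qualified, so the next rule applies.
Among Baptiste and Leclerc, by classification seniority date (later first): Baptiste (May 16, 2000) before Leclerc (Jan 1, 1995).
Full order: Johansson, Tanaka, Mendoza, Takahashi, Salazar, Baptiste, Leclerc.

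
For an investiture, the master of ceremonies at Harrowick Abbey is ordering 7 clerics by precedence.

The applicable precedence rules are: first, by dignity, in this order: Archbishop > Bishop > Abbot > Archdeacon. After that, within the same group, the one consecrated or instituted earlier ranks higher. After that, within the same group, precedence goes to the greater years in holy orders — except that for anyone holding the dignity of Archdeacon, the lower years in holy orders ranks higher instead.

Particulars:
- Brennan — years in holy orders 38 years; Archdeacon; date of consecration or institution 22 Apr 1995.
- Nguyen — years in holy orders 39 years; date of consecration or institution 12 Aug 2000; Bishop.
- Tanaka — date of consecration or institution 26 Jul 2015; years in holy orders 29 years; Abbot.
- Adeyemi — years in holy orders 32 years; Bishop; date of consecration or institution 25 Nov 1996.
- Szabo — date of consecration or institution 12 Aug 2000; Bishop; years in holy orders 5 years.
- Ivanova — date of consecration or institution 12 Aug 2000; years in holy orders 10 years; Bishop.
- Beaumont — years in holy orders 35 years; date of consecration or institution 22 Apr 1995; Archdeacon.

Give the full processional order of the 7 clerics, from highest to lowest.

Adeyemi, Nguyen, Ivanova, Szabo, Tanaka, Beaumont, Brennan

By dignity: Adeyemi, Nguyen, Ivanova and Szabo (Bishop); then Tanaka (Abbot); then Beaumont and Brennan (Archdeacon).
Among Adeyemi, Nguyen, Ivanova and Szabo, by date of consecration or institution (earlier first): Adeyemi (25 Nov 1996) before Nguyen, Ivanova and Szabo (12 Aug 2000).
Among Nguyen, Ivanova and Szabo, by years in holy orders (higher first): Nguyen (39 years) before Ivanova (10 years) before Szabo (5 years).
Beaumont and Brennan both have date of consecration or institution 22 Apr 1995, so the next rule applies.
Among Beaumont and Brennan, by years in holy orders (lower first) (reversed rule for this group): Beaumont (35 years) before Brennan (38 years).
Full order: Adeyemi, Nguyen, Ivanova, Szabo, Tanaka, Beaumont, Brennan.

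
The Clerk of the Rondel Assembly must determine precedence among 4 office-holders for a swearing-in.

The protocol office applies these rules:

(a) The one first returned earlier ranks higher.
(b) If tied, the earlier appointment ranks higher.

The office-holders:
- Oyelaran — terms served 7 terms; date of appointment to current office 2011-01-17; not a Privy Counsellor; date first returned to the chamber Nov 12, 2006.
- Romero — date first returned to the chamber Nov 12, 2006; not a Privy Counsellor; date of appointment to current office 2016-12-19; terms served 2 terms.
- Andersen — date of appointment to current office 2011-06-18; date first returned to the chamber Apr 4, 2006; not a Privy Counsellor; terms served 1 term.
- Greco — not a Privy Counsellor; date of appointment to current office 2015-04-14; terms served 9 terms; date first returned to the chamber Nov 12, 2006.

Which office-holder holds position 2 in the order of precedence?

Oyelaran

By date first returned to the chamber (earlier first): Andersen (Apr 4, 2006); then Oyelaran, Greco and Romero (each Nov 12, 2006).
Among Oyelaran, Greco and Romero, by date of appointment to current office (earlier first): Oyelaran (2011-01-17) before Greco (2015-04-14) before Romero (2016-12-19).
Order: Andersen, Oyelaran, Greco, Romero.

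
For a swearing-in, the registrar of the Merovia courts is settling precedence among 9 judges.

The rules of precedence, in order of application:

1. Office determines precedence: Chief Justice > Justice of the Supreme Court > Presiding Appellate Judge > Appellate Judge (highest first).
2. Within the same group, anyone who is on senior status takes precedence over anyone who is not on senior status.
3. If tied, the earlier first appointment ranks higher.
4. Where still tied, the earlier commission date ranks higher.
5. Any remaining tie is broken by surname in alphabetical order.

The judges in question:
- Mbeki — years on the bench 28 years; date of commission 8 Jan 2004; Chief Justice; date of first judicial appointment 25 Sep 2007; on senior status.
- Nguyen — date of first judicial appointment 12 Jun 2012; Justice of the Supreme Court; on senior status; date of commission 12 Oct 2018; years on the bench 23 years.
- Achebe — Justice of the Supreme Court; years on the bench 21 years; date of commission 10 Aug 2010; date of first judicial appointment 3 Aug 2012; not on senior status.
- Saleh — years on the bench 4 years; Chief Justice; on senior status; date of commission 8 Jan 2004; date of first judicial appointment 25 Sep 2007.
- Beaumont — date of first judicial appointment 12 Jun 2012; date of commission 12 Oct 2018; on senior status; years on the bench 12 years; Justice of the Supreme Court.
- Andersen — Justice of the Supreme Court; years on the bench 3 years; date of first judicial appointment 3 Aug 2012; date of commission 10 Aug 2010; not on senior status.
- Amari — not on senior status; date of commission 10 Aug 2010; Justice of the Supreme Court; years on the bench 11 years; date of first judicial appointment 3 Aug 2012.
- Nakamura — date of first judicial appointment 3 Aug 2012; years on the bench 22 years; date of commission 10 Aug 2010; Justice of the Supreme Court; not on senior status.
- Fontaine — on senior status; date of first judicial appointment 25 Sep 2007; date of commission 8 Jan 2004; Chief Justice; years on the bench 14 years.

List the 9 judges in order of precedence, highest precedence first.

By office: Fontaine, Mbeki and Saleh (Chief Justice); then Beaumont, Nguyen, Achebe, Amari, Andersen and Nakamura (Justice of the Supreme Court).
Fontaine, Mbeki and Saleh are each on senior status, so the next rule applies.
Fontaine, Mbeki and Saleh all have date of first judicial appointment 25 Sep 2007, so the next rule applies.
Fontaine, Mbeki and Saleh all have date of commission 8 Jan 2004, so the next rule applies.
Among Fontaine, Mbeki and Saleh, alphabetically by surname: Fontaine before Mbeki before Saleh.
Among Beaumont, Nguyen, Achebe, Amari, Andersen and Nakamura, on senior status before not on senior status: Beaumont and Nguyen (on senior status) before Achebe, Amari, Andersen and Nakamura (not on senior status).
Beaumont and Nguyen both have date of first judicial appointment 12 Jun 2012, so the next rule applies.
Beaumont and Nguyen both have date of commission 12 Oct 2018, so the next rule applies.
Among Beaumont and Nguyen, alphabetically by surname: Beaumont before Nguyen.
Achebe, Amari, Andersen and Nakamura all have date of first judicial appointment 3 Aug 2012, so the next rule applies.
Achebe, Amari, Andersen and Nakamura all have date of commission 10 Aug 2010, so the next rule applies.
Among Achebe, Amari, Andersen and Nakamura, alphabetically by surname: Achebe before Amari before Andersen before Nakamura.
Full order: Fontaine, Mbeki, Saleh, Beaumont, Nguyen, Achebe, Amari, Andersen, Nakamura.

Fontaine, Mbeki, Saleh, Beaumont, Nguyen, Achebe, Amari, Andersen, Nakamura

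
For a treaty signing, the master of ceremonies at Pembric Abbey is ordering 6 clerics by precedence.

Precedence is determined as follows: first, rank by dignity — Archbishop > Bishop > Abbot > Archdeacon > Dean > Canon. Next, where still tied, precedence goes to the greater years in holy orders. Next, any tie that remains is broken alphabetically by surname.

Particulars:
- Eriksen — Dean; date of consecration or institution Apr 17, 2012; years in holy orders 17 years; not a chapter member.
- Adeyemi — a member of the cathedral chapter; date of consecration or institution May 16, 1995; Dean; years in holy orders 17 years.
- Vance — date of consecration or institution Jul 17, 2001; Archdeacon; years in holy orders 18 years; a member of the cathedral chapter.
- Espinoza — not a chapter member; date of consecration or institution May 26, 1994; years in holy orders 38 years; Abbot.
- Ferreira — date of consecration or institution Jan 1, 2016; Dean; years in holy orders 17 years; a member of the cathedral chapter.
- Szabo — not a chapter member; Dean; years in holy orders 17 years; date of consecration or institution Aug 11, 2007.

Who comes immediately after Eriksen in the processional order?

By dignity: Espinoza (Abbot); then Vance (Archdeacon); then Adeyemi, Eriksen, Ferreira and Szabo (Dean).
Adeyemi, Eriksen, Ferreira and Szabo all have years in holy orders 17 years, so the next rule applies.
Among Adeyemi, Eriksen, Ferreira and Szabo, alphabetically by surname: Adeyemi before Eriksen before Ferreira before Szabo.
Order: Espinoza, Vance, Adeyemi, Eriksen, Ferreira, Szabo.

Ferreira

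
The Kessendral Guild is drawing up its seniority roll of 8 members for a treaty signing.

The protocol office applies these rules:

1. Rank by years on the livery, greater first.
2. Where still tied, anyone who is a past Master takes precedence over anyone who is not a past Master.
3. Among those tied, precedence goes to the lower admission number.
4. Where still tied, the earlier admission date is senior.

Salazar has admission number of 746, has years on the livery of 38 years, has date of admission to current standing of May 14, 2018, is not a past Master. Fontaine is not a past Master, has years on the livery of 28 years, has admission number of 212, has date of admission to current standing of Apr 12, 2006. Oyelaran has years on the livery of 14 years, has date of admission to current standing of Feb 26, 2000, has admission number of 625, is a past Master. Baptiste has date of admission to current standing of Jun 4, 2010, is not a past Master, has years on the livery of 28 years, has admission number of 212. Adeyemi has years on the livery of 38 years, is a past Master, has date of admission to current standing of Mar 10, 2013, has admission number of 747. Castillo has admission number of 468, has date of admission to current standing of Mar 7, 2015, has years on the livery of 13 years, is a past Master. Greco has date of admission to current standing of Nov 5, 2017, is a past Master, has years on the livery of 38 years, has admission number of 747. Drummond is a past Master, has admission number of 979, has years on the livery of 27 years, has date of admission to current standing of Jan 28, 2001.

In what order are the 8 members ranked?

By years on the livery (higher first): Adeyemi, Greco and Salazar (each 38 years); then Fontaine and Baptiste (both 28 years); then Drummond (27 years); then Oyelaran (14 years); then Castillo (13 years).
Among Adeyemi, Greco and Salazar, a past Master before not a past Master: Adeyemi and Greco (a past Master) before Salazar (not a past Master).
Adeyemi and Greco both have admission number 747, so the next rule applies.
Among Adeyemi and Greco, by date of admission to current standing (earlier first): Adeyemi (Mar 10, 2013) before Greco (Nov 5, 2017).
Fontaine and Baptiste are each not a past Master, so the next rule applies.
Fontaine and Baptiste both have admission number 212, so the next rule applies.
Among Fontaine and Baptiste, by date of admission to current standing (earlier first): Fontaine (Apr 12, 2006) before Baptiste (Jun 4, 2010).
Full order: Adeyemi, Greco, Salazar, Fontaine, Baptiste, Drummond, Oyelaran, Castillo.

Adeyemi, Greco, Salazar, Fontaine, Baptiste, Drummond, Oyelaran, Castillo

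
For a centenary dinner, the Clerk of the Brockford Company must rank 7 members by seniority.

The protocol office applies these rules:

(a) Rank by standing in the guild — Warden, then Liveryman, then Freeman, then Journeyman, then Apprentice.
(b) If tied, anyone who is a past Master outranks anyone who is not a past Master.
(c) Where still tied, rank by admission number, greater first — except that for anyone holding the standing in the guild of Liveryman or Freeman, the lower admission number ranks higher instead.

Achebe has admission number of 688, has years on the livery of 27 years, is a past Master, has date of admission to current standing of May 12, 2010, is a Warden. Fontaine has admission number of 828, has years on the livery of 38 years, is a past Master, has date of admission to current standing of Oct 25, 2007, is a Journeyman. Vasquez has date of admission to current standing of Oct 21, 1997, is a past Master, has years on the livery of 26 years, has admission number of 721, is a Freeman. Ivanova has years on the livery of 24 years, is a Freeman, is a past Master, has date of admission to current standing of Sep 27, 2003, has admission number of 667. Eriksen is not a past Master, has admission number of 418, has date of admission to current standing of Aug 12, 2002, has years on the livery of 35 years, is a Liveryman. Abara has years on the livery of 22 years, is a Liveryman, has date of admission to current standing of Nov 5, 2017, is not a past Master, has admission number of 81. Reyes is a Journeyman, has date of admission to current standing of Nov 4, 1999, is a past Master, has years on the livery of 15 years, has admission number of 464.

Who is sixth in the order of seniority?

By standing in the guild: Achebe (Warden); then Abara and Eriksen (Liveryman); then Ivanova and Vasquez (Freeman); then Fontaine and Reyes (Journeyman).
Abara and Eriksen are each not a past Master, so the next rule applies.
Among Abara and Eriksen, by admission number (lower first) (reversed rule for this group): Abara (81) before Eriksen (418).
Ivanova and Vasquez are each a past Master, so the next rule applies.
Among Ivanova and Vasquez, by admission number (lower first) (reversed rule for this group): Ivanova (667) before Vasquez (721).
Fontaine and Reyes are each a past Master, so the next rule applies.
Among Fontaine and Reyes, by admission number (higher first): Fontaine (828) before Reyes (464).
Order: Achebe, Abara, Eriksen, Ivanova, Vasquez, Fontaine, Reyes.

Fontaine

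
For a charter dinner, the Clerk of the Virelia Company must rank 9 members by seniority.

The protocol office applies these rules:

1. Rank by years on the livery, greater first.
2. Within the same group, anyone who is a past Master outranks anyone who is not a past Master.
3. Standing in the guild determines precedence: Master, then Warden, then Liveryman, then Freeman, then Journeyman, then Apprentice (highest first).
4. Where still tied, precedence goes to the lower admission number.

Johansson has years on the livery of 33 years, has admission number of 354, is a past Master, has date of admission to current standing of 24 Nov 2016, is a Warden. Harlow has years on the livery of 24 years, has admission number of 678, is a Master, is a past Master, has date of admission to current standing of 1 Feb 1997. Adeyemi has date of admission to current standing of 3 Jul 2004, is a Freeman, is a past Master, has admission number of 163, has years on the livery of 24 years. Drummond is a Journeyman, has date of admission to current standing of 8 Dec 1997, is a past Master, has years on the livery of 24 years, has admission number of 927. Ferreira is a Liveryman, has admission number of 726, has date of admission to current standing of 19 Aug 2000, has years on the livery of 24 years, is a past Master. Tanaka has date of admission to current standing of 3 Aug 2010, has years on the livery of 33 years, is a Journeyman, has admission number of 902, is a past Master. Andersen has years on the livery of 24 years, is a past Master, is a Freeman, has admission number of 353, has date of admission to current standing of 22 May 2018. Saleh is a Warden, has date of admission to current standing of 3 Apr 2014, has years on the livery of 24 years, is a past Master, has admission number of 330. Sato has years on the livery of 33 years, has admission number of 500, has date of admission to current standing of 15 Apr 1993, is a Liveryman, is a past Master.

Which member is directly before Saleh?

Harlow

By years on the livery (higher first): Johansson, Sato and Tanaka (each 33 years); then Harlow, Saleh, Ferreira, Adeyemi, Andersen and Drummond (each 24 years).
Johansson, Sato and Tanaka are each a past Master, so the next rule applies.
Among Johansson, Sato and Tanaka, by standing in the guild: Johansson (Warden) before Sato (Liveryman) before Tanaka (Journeyman).
Harlow, Saleh, Ferreira, Adeyemi, Andersen and Drummond are each a past Master, so the next rule applies.
Among Harlow, Saleh, Ferreira, Adeyemi, Andersen and Drummond, by standing in the guild: Harlow (Master) before Saleh (Warden) before Ferreira (Liveryman) before Adeyemi and Andersen (Freeman) before Drummond (Journeyman).
Among Adeyemi and Andersen, by admission number (lower first): Adeyemi (163) before Andersen (353).
Order: Johansson, Sato, Tanaka, Harlow, Saleh, Ferreira, Adeyemi, Andersen, Drummond.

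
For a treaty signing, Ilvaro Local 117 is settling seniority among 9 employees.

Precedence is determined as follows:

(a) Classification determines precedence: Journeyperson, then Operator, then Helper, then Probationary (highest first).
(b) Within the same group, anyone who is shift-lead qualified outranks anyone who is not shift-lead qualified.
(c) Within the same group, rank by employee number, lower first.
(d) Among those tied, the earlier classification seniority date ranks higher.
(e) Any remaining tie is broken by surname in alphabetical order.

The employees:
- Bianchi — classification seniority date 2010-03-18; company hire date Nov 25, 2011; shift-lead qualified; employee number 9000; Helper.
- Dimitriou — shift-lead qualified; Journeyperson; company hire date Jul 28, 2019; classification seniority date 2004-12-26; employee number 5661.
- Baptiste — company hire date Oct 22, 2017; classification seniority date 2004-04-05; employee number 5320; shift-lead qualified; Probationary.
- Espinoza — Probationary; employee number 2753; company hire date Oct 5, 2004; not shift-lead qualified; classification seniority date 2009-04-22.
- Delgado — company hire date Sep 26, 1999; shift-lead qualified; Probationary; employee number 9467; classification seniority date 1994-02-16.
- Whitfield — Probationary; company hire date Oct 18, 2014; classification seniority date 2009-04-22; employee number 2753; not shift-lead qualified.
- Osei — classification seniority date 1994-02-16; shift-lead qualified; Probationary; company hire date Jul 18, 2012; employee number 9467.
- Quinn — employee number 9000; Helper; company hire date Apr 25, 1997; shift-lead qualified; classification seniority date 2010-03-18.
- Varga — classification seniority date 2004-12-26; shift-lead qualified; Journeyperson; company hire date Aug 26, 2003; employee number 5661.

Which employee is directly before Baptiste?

Quinn

By classification: Dimitriou and Varga (Journeyperson); then Bianchi and Quinn (Helper); then Baptiste, Delgado, Osei, Espinoza and Whitfield (Probationary).
Dimitriou and Varga are each shift-lead qualified, so the next rule applies.
Dimitriou and Varga both have employee number 5661, so the next rule applies.
Dimitriou and Varga both have classification seniority date 2004-12-26, so the next rule applies.
Among Dimitriou and Varga, alphabetically by surname: Dimitriou before Varga.
Bianchi and Quinn are each shift-lead qualified, so the next rule applies.
Bianchi and Quinn both have employee number 9000, so the next rule applies.
Bianchi and Quinn both have classification seniority date 2010-03-18, so the next rule applies.
Among Bianchi and Quinn, alphabetically by surname: Bianchi before Quinn.
Among Baptiste, Delgado, Osei, Espinoza and Whitfield, shift-lead qualified before not shift-lead qualified: Baptiste, Delgado and Osei (shift-lead qualified) before Espinoza and Whitfield (not shift-lead qualified).
Among Baptiste, Delgado and Osei, by employee number (lower first): Baptiste (5320) before Delgado and Osei (9467).
Delgado and Osei both have classification seniority date 1994-02-16, so the next rule applies.
Among Delgado and Osei, alphabetically by surname: Delgado before Osei.
Espinoza and Whitfield both have employee number 2753, so the next rule applies.
Espinoza and Whitfield both have classification seniority date 2009-04-22, so the next rule applies.
Among Espinoza and Whitfield, alphabetically by surname: Espinoza before Whitfield.
Order: Dimitriou, Varga, Bianchi, Quinn, Baptiste, Delgado, Osei, Espinoza, Whitfield.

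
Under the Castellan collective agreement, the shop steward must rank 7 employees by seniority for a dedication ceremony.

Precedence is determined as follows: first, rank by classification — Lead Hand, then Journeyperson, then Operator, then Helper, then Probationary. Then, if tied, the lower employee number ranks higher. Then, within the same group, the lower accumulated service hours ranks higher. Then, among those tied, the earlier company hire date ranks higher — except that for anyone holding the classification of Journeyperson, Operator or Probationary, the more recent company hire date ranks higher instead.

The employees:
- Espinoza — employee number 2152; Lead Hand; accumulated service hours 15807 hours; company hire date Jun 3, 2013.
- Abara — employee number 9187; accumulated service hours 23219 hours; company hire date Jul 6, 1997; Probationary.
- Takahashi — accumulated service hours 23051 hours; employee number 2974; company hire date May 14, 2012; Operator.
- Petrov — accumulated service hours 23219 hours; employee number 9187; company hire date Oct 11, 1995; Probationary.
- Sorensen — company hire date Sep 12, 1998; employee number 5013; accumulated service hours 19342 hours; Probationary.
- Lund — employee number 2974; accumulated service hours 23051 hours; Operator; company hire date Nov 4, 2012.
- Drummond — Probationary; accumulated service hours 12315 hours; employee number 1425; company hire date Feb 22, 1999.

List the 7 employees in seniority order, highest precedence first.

Espinoza, Lund, Takahashi, Drummond, Sorensen, Abara, Petrov

By classification: Espinoza (Lead Hand); then Lund and Takahashi (Operator); then Drummond, Sorensen, Abara and Petrov (Probationary).
Lund and Takahashi both have employee number 2974, so the next rule applies.
Lund and Takahashi both have accumulated service hours 23051 hours, so the next rule applies.
Among Lund and Takahashi, by company hire date (later first) (reversed rule for this group): Lund (Nov 4, 2012) before Takahashi (May 14, 2012).
Among Drummond, Sorensen, Abara and Petrov, by employee number (lower first): Drummond (1425) before Sorensen (5013) before Abara and Petrov (9187).
Abara and Petrov both have accumulated service hours 23219 hours, so the next rule applies.
Among Abara and Petrov, by company hire date (later first) (reversed rule for this group): Abara (Jul 6, 1997) before Petrov (Oct 11, 1995).
Full order: Espinoza, Lund, Takahashi, Drummond, Sorensen, Abara, Petrov.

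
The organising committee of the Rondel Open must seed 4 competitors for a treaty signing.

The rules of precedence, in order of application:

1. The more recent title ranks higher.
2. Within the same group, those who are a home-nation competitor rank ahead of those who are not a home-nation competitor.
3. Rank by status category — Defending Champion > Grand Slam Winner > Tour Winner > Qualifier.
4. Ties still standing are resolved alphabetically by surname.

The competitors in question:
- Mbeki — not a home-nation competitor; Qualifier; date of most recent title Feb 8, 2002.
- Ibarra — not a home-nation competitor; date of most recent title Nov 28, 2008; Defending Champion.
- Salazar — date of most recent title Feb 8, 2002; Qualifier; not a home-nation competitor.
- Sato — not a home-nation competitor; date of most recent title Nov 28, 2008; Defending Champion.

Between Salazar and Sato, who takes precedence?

Sato

By date of most recent title (later first): Ibarra and Sato (both Nov 28, 2008); then Mbeki and Salazar (both Feb 8, 2002).
Ibarra and Sato are each not a home-nation competitor, so the next rule applies.
Ibarra and Sato are each Defending Champion, so the next rule applies.
Among Ibarra and Sato, alphabetically by surname: Ibarra before Sato.
Mbeki and Salazar are each not a home-nation competitor, so the next rule applies.
Mbeki and Salazar are each Qualifier, so the next rule applies.
Among Mbeki and Salazar, alphabetically by surname: Mbeki before Salazar.
So Sato takes precedence.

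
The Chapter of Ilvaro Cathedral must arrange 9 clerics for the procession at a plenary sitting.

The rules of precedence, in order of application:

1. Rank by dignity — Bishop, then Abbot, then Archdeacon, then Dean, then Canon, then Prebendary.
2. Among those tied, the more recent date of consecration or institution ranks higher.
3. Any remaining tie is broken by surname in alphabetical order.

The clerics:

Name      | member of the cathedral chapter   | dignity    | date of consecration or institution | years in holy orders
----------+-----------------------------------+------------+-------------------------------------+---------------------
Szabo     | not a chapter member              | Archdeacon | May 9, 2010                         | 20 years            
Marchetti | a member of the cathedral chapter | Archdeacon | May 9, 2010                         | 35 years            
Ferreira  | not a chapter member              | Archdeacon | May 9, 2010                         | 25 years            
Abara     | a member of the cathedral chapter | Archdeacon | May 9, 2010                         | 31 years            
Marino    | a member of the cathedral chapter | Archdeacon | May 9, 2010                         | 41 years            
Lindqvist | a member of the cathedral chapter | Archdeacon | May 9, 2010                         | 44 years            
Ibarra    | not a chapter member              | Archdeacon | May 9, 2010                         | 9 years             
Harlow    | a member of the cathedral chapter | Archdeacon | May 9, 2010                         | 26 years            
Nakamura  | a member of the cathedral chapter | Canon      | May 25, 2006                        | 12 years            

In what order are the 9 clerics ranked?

Abara, Ferreira, Harlow, Ibarra, Lindqvist, Marchetti, Marino, Szabo, Nakamura

By dignity: Abara, Ferreira, Harlow, Ibarra, Lindqvist, Marchetti, Marino and Szabo (Archdeacon); then Nakamura (Canon).
Abara, Ferreira, Harlow, Ibarra, Lindqvist, Marchetti, Marino and Szabo all have date of consecration or institution May 9, 2010, so the next rule applies.
Among Abara, Ferreira, Harlow, Ibarra, Lindqvist, Marchetti, Marino and Szabo, alphabetically by surname: Abara before Ferreira before Harlow before Ibarra before Lindqvist before Marchetti before Marino before Szabo.
Full order: Abara, Ferreira, Harlow, Ibarra, Lindqvist, Marchetti, Marino, Szabo, Nakamura.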